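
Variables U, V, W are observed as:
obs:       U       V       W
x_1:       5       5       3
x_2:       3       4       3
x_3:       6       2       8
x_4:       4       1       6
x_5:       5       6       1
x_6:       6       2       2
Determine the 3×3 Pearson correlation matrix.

Step 1 — column means:
  mean(U) = (5 + 3 + 6 + 4 + 5 + 6) / 6 = 29/6 = 4.8333
  mean(V) = (5 + 4 + 2 + 1 + 6 + 2) / 6 = 20/6 = 3.3333
  mean(W) = (3 + 3 + 8 + 6 + 1 + 2) / 6 = 23/6 = 3.8333

Step 2 — sample variances and covariances s[i,j] = (1/(n-1)) · Σ_k (x_{k,i} - mean_i) · (x_{k,j} - mean_j), with n-1 = 5:
  s[U,U] = ((0.1667)·(0.1667) + (-1.8333)·(-1.8333) + (1.1667)·(1.1667) + (-0.8333)·(-0.8333) + (0.1667)·(0.1667) + (1.1667)·(1.1667)) / 5 = 6.8333/5 = 1.3667
  s[U,V] = ((0.1667)·(1.6667) + (-1.8333)·(0.6667) + (1.1667)·(-1.3333) + (-0.8333)·(-2.3333) + (0.1667)·(2.6667) + (1.1667)·(-1.3333)) / 5 = -1.6667/5 = -0.3333
  s[U,W] = ((0.1667)·(-0.8333) + (-1.8333)·(-0.8333) + (1.1667)·(4.1667) + (-0.8333)·(2.1667) + (0.1667)·(-2.8333) + (1.1667)·(-1.8333)) / 5 = 1.8333/5 = 0.3667
  s[V,V] = ((1.6667)·(1.6667) + (0.6667)·(0.6667) + (-1.3333)·(-1.3333) + (-2.3333)·(-2.3333) + (2.6667)·(2.6667) + (-1.3333)·(-1.3333)) / 5 = 19.3333/5 = 3.8667
  s[V,W] = ((1.6667)·(-0.8333) + (0.6667)·(-0.8333) + (-1.3333)·(4.1667) + (-2.3333)·(2.1667) + (2.6667)·(-2.8333) + (-1.3333)·(-1.8333)) / 5 = -17.6667/5 = -3.5333
  s[W,W] = ((-0.8333)·(-0.8333) + (-0.8333)·(-0.8333) + (4.1667)·(4.1667) + (2.1667)·(2.1667) + (-2.8333)·(-2.8333) + (-1.8333)·(-1.8333)) / 5 = 34.8333/5 = 6.9667
  Sample standard deviations s_i = √(s[i,i]):
  s(U) = √(1.3667) = 1.169
  s(V) = √(3.8667) = 1.9664
  s(W) = √(6.9667) = 2.6394

Step 3 — r_{ij} = s_{ij} / (s_i · s_j):
  r[U,U] = 1 (diagonal).
  r[U,V] = -0.3333 / (1.169 · 1.9664) = -0.3333 / 2.2988 = -0.145
  r[U,W] = 0.3667 / (1.169 · 2.6394) = 0.3667 / 3.0856 = 0.1188
  r[V,V] = 1 (diagonal).
  r[V,W] = -3.5333 / (1.9664 · 2.6394) = -3.5333 / 5.1902 = -0.6808
  r[W,W] = 1 (diagonal).

R is symmetric with unit diagonal. Assembling:

R = [[1, -0.145, 0.1188],
 [-0.145, 1, -0.6808],
 [0.1188, -0.6808, 1]]


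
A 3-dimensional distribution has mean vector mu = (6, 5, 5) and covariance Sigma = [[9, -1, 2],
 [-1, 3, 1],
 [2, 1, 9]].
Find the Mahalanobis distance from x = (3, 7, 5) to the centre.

Step 1 — centre the observation: (x - mu) = (-3, 2, 0).

Step 2 — invert Sigma (cofactor / det for 3×3, or solve directly):
  Sigma^{-1} = [[0.1244, 0.0526, -0.0335],
 [0.0526, 0.3684, -0.0526],
 [-0.0335, -0.0526, 0.1244]].

Step 3 — form the quadratic (x - mu)^T · Sigma^{-1} · (x - mu):
  Sigma^{-1} · (x - mu) = (-0.2679, 0.5789, -0.0048).
  (x - mu)^T · [Sigma^{-1} · (x - mu)] = (-3)·(-0.2679) + (2)·(0.5789) + (0)·(-0.0048) = 1.9617.

Step 4 — take square root: d = √(1.9617) ≈ 1.4006.

d(x, mu) = √(1.9617) ≈ 1.4006


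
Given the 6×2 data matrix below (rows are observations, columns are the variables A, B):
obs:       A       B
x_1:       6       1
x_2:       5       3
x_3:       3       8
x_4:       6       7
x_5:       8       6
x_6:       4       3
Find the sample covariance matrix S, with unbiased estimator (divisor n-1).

Step 1 — column means:
  mean(A) = (6 + 5 + 3 + 6 + 8 + 4) / 6 = 32/6 = 5.3333
  mean(B) = (1 + 3 + 8 + 7 + 6 + 3) / 6 = 28/6 = 4.6667

Step 2 — sample covariance S[i,j] = (1/(n-1)) · Σ_k (x_{k,i} - mean_i) · (x_{k,j} - mean_j), with n-1 = 5.
  S[A,A] = ((0.6667)·(0.6667) + (-0.3333)·(-0.3333) + (-2.3333)·(-2.3333) + (0.6667)·(0.6667) + (2.6667)·(2.6667) + (-1.3333)·(-1.3333)) / 5 = 15.3333/5 = 3.0667
  S[A,B] = ((0.6667)·(-3.6667) + (-0.3333)·(-1.6667) + (-2.3333)·(3.3333) + (0.6667)·(2.3333) + (2.6667)·(1.3333) + (-1.3333)·(-1.6667)) / 5 = -2.3333/5 = -0.4667
  S[B,B] = ((-3.6667)·(-3.6667) + (-1.6667)·(-1.6667) + (3.3333)·(3.3333) + (2.3333)·(2.3333) + (1.3333)·(1.3333) + (-1.6667)·(-1.6667)) / 5 = 37.3333/5 = 7.4667

S is symmetric (S[j,i] = S[i,j]). Assembling:

S = [[3.0667, -0.4667],
 [-0.4667, 7.4667]]


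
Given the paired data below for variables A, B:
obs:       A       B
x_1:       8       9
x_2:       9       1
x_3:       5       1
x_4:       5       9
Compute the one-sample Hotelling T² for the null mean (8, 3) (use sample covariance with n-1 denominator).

Step 1 — sample mean vector:
  mean(A) = (8 + 9 + 5 + 5) / 4 = 27/4 = 6.75
  mean(B) = (9 + 1 + 1 + 9) / 4 = 20/4 = 5
  x̄ = (6.75, 5),  deviation x̄ - mu_0 = (6.75, 5) - (8, 3) = (-1.25, 2).

Step 2 — sample covariance matrix, S[i,j] = (1/(n-1)) · Σ_k (x_{k,i} - mean_i) · (x_{k,j} - mean_j), divisor n-1 = 3:
  S[A,A] = ((1.25)·(1.25) + (2.25)·(2.25) + (-1.75)·(-1.75) + (-1.75)·(-1.75)) / 3 = 12.75/3 = 4.25
  S[A,B] = ((1.25)·(4) + (2.25)·(-4) + (-1.75)·(-4) + (-1.75)·(4)) / 3 = -4/3 = -1.3333
  S[B,B] = ((4)·(4) + (-4)·(-4) + (-4)·(-4) + (4)·(4)) / 3 = 64/3 = 21.3333
  S = [[4.25, -1.3333],
 [-1.3333, 21.3333]].

Step 3 — invert S. det(S) = 4.25·21.3333 - (-1.3333)² = 88.8889.
  S^{-1} = (1/det) · [[d, -b], [-b, a]] = [[0.24, 0.015],
 [0.015, 0.0478]].

Step 4 — quadratic form (x̄ - mu_0)^T · S^{-1} · (x̄ - mu_0):
  S^{-1} · (x̄ - mu_0) = (-0.27, 0.0769),
  (x̄ - mu_0)^T · [...] = (-1.25)·(-0.27) + (2)·(0.0769) = 0.4913.

Step 5 — scale by n: T² = 4 · 0.4913 = 1.965.

T² ≈ 1.965


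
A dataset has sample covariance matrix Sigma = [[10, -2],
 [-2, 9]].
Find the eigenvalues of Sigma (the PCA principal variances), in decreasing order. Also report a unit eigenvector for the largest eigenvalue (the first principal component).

Step 1 — characteristic polynomial of 2×2 Sigma:
  det(Sigma - λI) = λ² - trace · λ + det = 0.
  trace = 10 + 9 = 19, det = 10·9 - (-2)² = 86.
Step 2 — discriminant:
  Δ = trace² - 4·det = 361 - 344 = 17.
Step 3 — eigenvalues:
  λ = (trace ± √Δ)/2 = (19 ± 4.1231)/2,
  λ_1 = 11.5616,  λ_2 = 7.4384.

Step 4 — unit eigenvector for λ_1: solve (Sigma - λ_1 I)v = 0. First row:
  (10 - 11.5616)·v_x + (-2)·v_y = 0, i.e. (-1.5616)·v_x + (-2)·v_y = 0,
  so v ∝ (b, λ_1 - a) = (-2, 1.5616); multiply by -1 so the first entry is positive: u = (2, -1.5616).
  ||u|| = √((2)² + (-1.5616)²) = √(6.4384) ≈ 2.5374,
  v_1 = u/||u|| ≈ (0.7882, -0.6154) (||v_1|| = 1).

λ_1 = 11.5616,  λ_2 = 7.4384;  v_1 ≈ (0.7882, -0.6154)


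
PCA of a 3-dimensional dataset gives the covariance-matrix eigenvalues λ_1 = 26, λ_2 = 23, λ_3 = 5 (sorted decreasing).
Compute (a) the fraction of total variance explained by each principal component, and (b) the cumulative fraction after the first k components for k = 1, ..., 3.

Step 1 — total variance = trace(Sigma) = Σ λ_i = 26 + 23 + 5 = 54.

Step 2 — fraction explained by component i = λ_i / Σ λ:
  PC1: 26/54 = 0.4815
  PC2: 23/54 = 0.4259
  PC3: 5/54 = 0.0926

Step 3 — cumulative fraction after k components = (λ_1 + ... + λ_k) / Σ λ:
  k = 1: 26/54 = 0.4815
  k = 2: (26 + 23)/54 = 49/54 = 0.9074
  k = 3: (26 + 23 + 5)/54 = 54/54 = 1

Summary (fraction, with percent):

explained: PC1 0.4815 (48.15%), PC2 0.4259 (42.59%), PC3 0.0926 (9.26%);  cumulative: 0.4815, 0.9074, 1


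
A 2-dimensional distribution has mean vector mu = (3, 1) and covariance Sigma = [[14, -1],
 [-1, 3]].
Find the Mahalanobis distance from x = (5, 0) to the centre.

Step 1 — centre the observation: (x - mu) = (2, -1).

Step 2 — invert Sigma. det(Sigma) = 14·3 - (-1)² = 41.
  Sigma^{-1} = (1/det) · [[d, -b], [-b, a]] = [[0.0732, 0.0244],
 [0.0244, 0.3415]].

Step 3 — form the quadratic (x - mu)^T · Sigma^{-1} · (x - mu):
  Sigma^{-1} · (x - mu) = (0.122, -0.2927).
  (x - mu)^T · [Sigma^{-1} · (x - mu)] = (2)·(0.122) + (-1)·(-0.2927) = 0.5366.

Step 4 — take square root: d = √(0.5366) ≈ 0.7325.

d(x, mu) = √(0.5366) ≈ 0.7325


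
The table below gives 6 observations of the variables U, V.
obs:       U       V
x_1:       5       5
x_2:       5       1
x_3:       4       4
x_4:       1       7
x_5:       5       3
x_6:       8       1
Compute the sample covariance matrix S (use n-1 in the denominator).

Step 1 — column means:
  mean(U) = (5 + 5 + 4 + 1 + 5 + 8) / 6 = 28/6 = 4.6667
  mean(V) = (5 + 1 + 4 + 7 + 3 + 1) / 6 = 21/6 = 3.5

Step 2 — sample covariance S[i,j] = (1/(n-1)) · Σ_k (x_{k,i} - mean_i) · (x_{k,j} - mean_j), with n-1 = 5.
  S[U,U] = ((0.3333)·(0.3333) + (0.3333)·(0.3333) + (-0.6667)·(-0.6667) + (-3.6667)·(-3.6667) + (0.3333)·(0.3333) + (3.3333)·(3.3333)) / 5 = 25.3333/5 = 5.0667
  S[U,V] = ((0.3333)·(1.5) + (0.3333)·(-2.5) + (-0.6667)·(0.5) + (-3.6667)·(3.5) + (0.3333)·(-0.5) + (3.3333)·(-2.5)) / 5 = -22/5 = -4.4
  S[V,V] = ((1.5)·(1.5) + (-2.5)·(-2.5) + (0.5)·(0.5) + (3.5)·(3.5) + (-0.5)·(-0.5) + (-2.5)·(-2.5)) / 5 = 27.5/5 = 5.5

S is symmetric (S[j,i] = S[i,j]). Assembling:

S = [[5.0667, -4.4],
 [-4.4, 5.5]]


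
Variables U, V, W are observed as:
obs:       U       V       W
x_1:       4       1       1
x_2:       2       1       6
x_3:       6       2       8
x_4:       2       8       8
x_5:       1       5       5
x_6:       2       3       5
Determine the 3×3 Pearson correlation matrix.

Step 1 — column means:
  mean(U) = (4 + 2 + 6 + 2 + 1 + 2) / 6 = 17/6 = 2.8333
  mean(V) = (1 + 1 + 2 + 8 + 5 + 3) / 6 = 20/6 = 3.3333
  mean(W) = (1 + 6 + 8 + 8 + 5 + 5) / 6 = 33/6 = 5.5

Step 2 — sample variances and covariances s[i,j] = (1/(n-1)) · Σ_k (x_{k,i} - mean_i) · (x_{k,j} - mean_j), with n-1 = 5:
  s[U,U] = ((1.1667)·(1.1667) + (-0.8333)·(-0.8333) + (3.1667)·(3.1667) + (-0.8333)·(-0.8333) + (-1.8333)·(-1.8333) + (-0.8333)·(-0.8333)) / 5 = 16.8333/5 = 3.3667
  s[U,V] = ((1.1667)·(-2.3333) + (-0.8333)·(-2.3333) + (3.1667)·(-1.3333) + (-0.8333)·(4.6667) + (-1.8333)·(1.6667) + (-0.8333)·(-0.3333)) / 5 = -11.6667/5 = -2.3333
  s[U,W] = ((1.1667)·(-4.5) + (-0.8333)·(0.5) + (3.1667)·(2.5) + (-0.8333)·(2.5) + (-1.8333)·(-0.5) + (-0.8333)·(-0.5)) / 5 = 1.5/5 = 0.3
  s[V,V] = ((-2.3333)·(-2.3333) + (-2.3333)·(-2.3333) + (-1.3333)·(-1.3333) + (4.6667)·(4.6667) + (1.6667)·(1.6667) + (-0.3333)·(-0.3333)) / 5 = 37.3333/5 = 7.4667
  s[V,W] = ((-2.3333)·(-4.5) + (-2.3333)·(0.5) + (-1.3333)·(2.5) + (4.6667)·(2.5) + (1.6667)·(-0.5) + (-0.3333)·(-0.5)) / 5 = 17/5 = 3.4
  s[W,W] = ((-4.5)·(-4.5) + (0.5)·(0.5) + (2.5)·(2.5) + (2.5)·(2.5) + (-0.5)·(-0.5) + (-0.5)·(-0.5)) / 5 = 33.5/5 = 6.7
  Sample standard deviations s_i = √(s[i,i]):
  s(U) = √(3.3667) = 1.8348
  s(V) = √(7.4667) = 2.7325
  s(W) = √(6.7) = 2.5884

Step 3 — r_{ij} = s_{ij} / (s_i · s_j):
  r[U,U] = 1 (diagonal).
  r[U,V] = -2.3333 / (1.8348 · 2.7325) = -2.3333 / 5.0138 = -0.4654
  r[U,W] = 0.3 / (1.8348 · 2.5884) = 0.3 / 4.7494 = 0.0632
  r[V,V] = 1 (diagonal).
  r[V,W] = 3.4 / (2.7325 · 2.5884) = 3.4 / 7.073 = 0.4807
  r[W,W] = 1 (diagonal).

R is symmetric with unit diagonal. Assembling:

R = [[1, -0.4654, 0.0632],
 [-0.4654, 1, 0.4807],
 [0.0632, 0.4807, 1]]


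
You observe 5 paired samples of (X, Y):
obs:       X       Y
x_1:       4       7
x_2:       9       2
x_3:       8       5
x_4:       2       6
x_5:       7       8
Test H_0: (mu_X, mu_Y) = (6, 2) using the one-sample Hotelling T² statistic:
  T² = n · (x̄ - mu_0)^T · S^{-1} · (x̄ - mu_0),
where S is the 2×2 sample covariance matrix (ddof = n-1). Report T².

Step 1 — sample mean vector:
  mean(X) = (4 + 9 + 8 + 2 + 7) / 5 = 30/5 = 6
  mean(Y) = (7 + 2 + 5 + 6 + 8) / 5 = 28/5 = 5.6
  x̄ = (6, 5.6),  deviation x̄ - mu_0 = (6, 5.6) - (6, 2) = (0, 3.6).

Step 2 — sample covariance matrix, S[i,j] = (1/(n-1)) · Σ_k (x_{k,i} - mean_i) · (x_{k,j} - mean_j), divisor n-1 = 4:
  S[X,X] = ((-2)·(-2) + (3)·(3) + (2)·(2) + (-4)·(-4) + (1)·(1)) / 4 = 34/4 = 8.5
  S[X,Y] = ((-2)·(1.4) + (3)·(-3.6) + (2)·(-0.6) + (-4)·(0.4) + (1)·(2.4)) / 4 = -14/4 = -3.5
  S[Y,Y] = ((1.4)·(1.4) + (-3.6)·(-3.6) + (-0.6)·(-0.6) + (0.4)·(0.4) + (2.4)·(2.4)) / 4 = 21.2/4 = 5.3
  S = [[8.5, -3.5],
 [-3.5, 5.3]].

Step 3 — invert S. det(S) = 8.5·5.3 - (-3.5)² = 32.8.
  S^{-1} = (1/det) · [[d, -b], [-b, a]] = [[0.1616, 0.1067],
 [0.1067, 0.2591]].

Step 4 — quadratic form (x̄ - mu_0)^T · S^{-1} · (x̄ - mu_0):
  S^{-1} · (x̄ - mu_0) = (0.3841, 0.9329),
  (x̄ - mu_0)^T · [...] = (0)·(0.3841) + (3.6)·(0.9329) = 3.3585.

Step 5 — scale by n: T² = 5 · 3.3585 = 16.7927.

T² ≈ 16.7927


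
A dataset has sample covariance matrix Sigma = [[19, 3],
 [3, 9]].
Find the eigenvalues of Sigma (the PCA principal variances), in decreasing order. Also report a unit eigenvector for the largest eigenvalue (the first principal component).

Step 1 — characteristic polynomial of 2×2 Sigma:
  det(Sigma - λI) = λ² - trace · λ + det = 0.
  trace = 19 + 9 = 28, det = 19·9 - (3)² = 162.
Step 2 — discriminant:
  Δ = trace² - 4·det = 784 - 648 = 136.
Step 3 — eigenvalues:
  λ = (trace ± √Δ)/2 = (28 ± 11.6619)/2,
  λ_1 = 19.831,  λ_2 = 8.169.

Step 4 — unit eigenvector for λ_1: solve (Sigma - λ_1 I)v = 0. First row:
  (19 - 19.831)·v_x + (3)·v_y = 0, i.e. (-0.831)·v_x + (3)·v_y = 0,
  so v ∝ (b, λ_1 - a) = (3, 0.831) = u.
  ||u|| = √((3)² + (0.831)²) = √(9.6905) ≈ 3.113,
  v_1 = u/||u|| ≈ (0.9637, 0.2669) (||v_1|| = 1).

λ_1 = 19.831,  λ_2 = 8.169;  v_1 ≈ (0.9637, 0.2669)


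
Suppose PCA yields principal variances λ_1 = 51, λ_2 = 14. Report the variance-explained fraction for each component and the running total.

Step 1 — total variance = trace(Sigma) = Σ λ_i = 51 + 14 = 65.

Step 2 — fraction explained by component i = λ_i / Σ λ:
  PC1: 51/65 = 0.7846
  PC2: 14/65 = 0.2154

Step 3 — cumulative fraction after k components = (λ_1 + ... + λ_k) / Σ λ:
  k = 1: 51/65 = 0.7846
  k = 2: (51 + 14)/65 = 65/65 = 1

Summary (fraction, with percent):

explained: PC1 0.7846 (78.46%), PC2 0.2154 (21.54%);  cumulative: 0.7846, 1


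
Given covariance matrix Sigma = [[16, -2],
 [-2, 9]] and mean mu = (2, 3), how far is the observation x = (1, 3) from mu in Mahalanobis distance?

Step 1 — centre the observation: (x - mu) = (-1, 0).

Step 2 — invert Sigma. det(Sigma) = 16·9 - (-2)² = 140.
  Sigma^{-1} = (1/det) · [[d, -b], [-b, a]] = [[0.0643, 0.0143],
 [0.0143, 0.1143]].

Step 3 — form the quadratic (x - mu)^T · Sigma^{-1} · (x - mu):
  Sigma^{-1} · (x - mu) = (-0.0643, -0.0143).
  (x - mu)^T · [Sigma^{-1} · (x - mu)] = (-1)·(-0.0643) + (0)·(-0.0143) = 0.0643.

Step 4 — take square root: d = √(0.0643) ≈ 0.2535.

d(x, mu) = √(0.0643) ≈ 0.2535


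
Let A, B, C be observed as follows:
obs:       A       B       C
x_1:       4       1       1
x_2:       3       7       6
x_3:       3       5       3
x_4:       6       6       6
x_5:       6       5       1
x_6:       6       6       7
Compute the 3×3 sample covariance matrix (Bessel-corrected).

Step 1 — column means:
  mean(A) = (4 + 3 + 3 + 6 + 6 + 6) / 6 = 28/6 = 4.6667
  mean(B) = (1 + 7 + 5 + 6 + 5 + 6) / 6 = 30/6 = 5
  mean(C) = (1 + 6 + 3 + 6 + 1 + 7) / 6 = 24/6 = 4

Step 2 — sample covariance S[i,j] = (1/(n-1)) · Σ_k (x_{k,i} - mean_i) · (x_{k,j} - mean_j), with n-1 = 5.
  S[A,A] = ((-0.6667)·(-0.6667) + (-1.6667)·(-1.6667) + (-1.6667)·(-1.6667) + (1.3333)·(1.3333) + (1.3333)·(1.3333) + (1.3333)·(1.3333)) / 5 = 11.3333/5 = 2.2667
  S[A,B] = ((-0.6667)·(-4) + (-1.6667)·(2) + (-1.6667)·(0) + (1.3333)·(1) + (1.3333)·(0) + (1.3333)·(1)) / 5 = 2/5 = 0.4
  S[A,C] = ((-0.6667)·(-3) + (-1.6667)·(2) + (-1.6667)·(-1) + (1.3333)·(2) + (1.3333)·(-3) + (1.3333)·(3)) / 5 = 3/5 = 0.6
  S[B,B] = ((-4)·(-4) + (2)·(2) + (0)·(0) + (1)·(1) + (0)·(0) + (1)·(1)) / 5 = 22/5 = 4.4
  S[B,C] = ((-4)·(-3) + (2)·(2) + (0)·(-1) + (1)·(2) + (0)·(-3) + (1)·(3)) / 5 = 21/5 = 4.2
  S[C,C] = ((-3)·(-3) + (2)·(2) + (-1)·(-1) + (2)·(2) + (-3)·(-3) + (3)·(3)) / 5 = 36/5 = 7.2

S is symmetric (S[j,i] = S[i,j]). Assembling:

S = [[2.2667, 0.4, 0.6],
 [0.4, 4.4, 4.2],
 [0.6, 4.2, 7.2]]


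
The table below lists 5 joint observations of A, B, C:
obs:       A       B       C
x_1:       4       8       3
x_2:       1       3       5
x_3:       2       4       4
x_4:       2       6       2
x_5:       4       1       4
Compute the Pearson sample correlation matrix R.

Step 1 — column means:
  mean(A) = (4 + 1 + 2 + 2 + 4) / 5 = 13/5 = 2.6
  mean(B) = (8 + 3 + 4 + 6 + 1) / 5 = 22/5 = 4.4
  mean(C) = (3 + 5 + 4 + 2 + 4) / 5 = 18/5 = 3.6

Step 2 — sample variances and covariances s[i,j] = (1/(n-1)) · Σ_k (x_{k,i} - mean_i) · (x_{k,j} - mean_j), with n-1 = 4:
  s[A,A] = ((1.4)·(1.4) + (-1.6)·(-1.6) + (-0.6)·(-0.6) + (-0.6)·(-0.6) + (1.4)·(1.4)) / 4 = 7.2/4 = 1.8
  s[A,B] = ((1.4)·(3.6) + (-1.6)·(-1.4) + (-0.6)·(-0.4) + (-0.6)·(1.6) + (1.4)·(-3.4)) / 4 = 1.8/4 = 0.45
  s[A,C] = ((1.4)·(-0.6) + (-1.6)·(1.4) + (-0.6)·(0.4) + (-0.6)·(-1.6) + (1.4)·(0.4)) / 4 = -1.8/4 = -0.45
  s[B,B] = ((3.6)·(3.6) + (-1.4)·(-1.4) + (-0.4)·(-0.4) + (1.6)·(1.6) + (-3.4)·(-3.4)) / 4 = 29.2/4 = 7.3
  s[B,C] = ((3.6)·(-0.6) + (-1.4)·(1.4) + (-0.4)·(0.4) + (1.6)·(-1.6) + (-3.4)·(0.4)) / 4 = -8.2/4 = -2.05
  s[C,C] = ((-0.6)·(-0.6) + (1.4)·(1.4) + (0.4)·(0.4) + (-1.6)·(-1.6) + (0.4)·(0.4)) / 4 = 5.2/4 = 1.3
  Sample standard deviations s_i = √(s[i,i]):
  s(A) = √(1.8) = 1.3416
  s(B) = √(7.3) = 2.7019
  s(C) = √(1.3) = 1.1402

Step 3 — r_{ij} = s_{ij} / (s_i · s_j):
  r[A,A] = 1 (diagonal).
  r[A,B] = 0.45 / (1.3416 · 2.7019) = 0.45 / 3.6249 = 0.1241
  r[A,C] = -0.45 / (1.3416 · 1.1402) = -0.45 / 1.5297 = -0.2942
  r[B,B] = 1 (diagonal).
  r[B,C] = -2.05 / (2.7019 · 1.1402) = -2.05 / 3.0806 = -0.6655
  r[C,C] = 1 (diagonal).

R is symmetric with unit diagonal. Assembling:

R = [[1, 0.1241, -0.2942],
 [0.1241, 1, -0.6655],
 [-0.2942, -0.6655, 1]]


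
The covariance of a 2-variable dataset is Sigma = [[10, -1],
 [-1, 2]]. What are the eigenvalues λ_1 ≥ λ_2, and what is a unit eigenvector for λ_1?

Step 1 — characteristic polynomial of 2×2 Sigma:
  det(Sigma - λI) = λ² - trace · λ + det = 0.
  trace = 10 + 2 = 12, det = 10·2 - (-1)² = 19.
Step 2 — discriminant:
  Δ = trace² - 4·det = 144 - 76 = 68.
Step 3 — eigenvalues:
  λ = (trace ± √Δ)/2 = (12 ± 8.2462)/2,
  λ_1 = 10.1231,  λ_2 = 1.8769.

Step 4 — unit eigenvector for λ_1: solve (Sigma - λ_1 I)v = 0. First row:
  (10 - 10.1231)·v_x + (-1)·v_y = 0, i.e. (-0.1231)·v_x + (-1)·v_y = 0,
  so v ∝ (b, λ_1 - a) = (-1, 0.1231); multiply by -1 so the first entry is positive: u = (1, -0.1231).
  ||u|| = √((1)² + (-0.1231)²) = √(1.0152) ≈ 1.0075,
  v_1 = u/||u|| ≈ (0.9925, -0.1222) (||v_1|| = 1).

λ_1 = 10.1231,  λ_2 = 1.8769;  v_1 ≈ (0.9925, -0.1222)


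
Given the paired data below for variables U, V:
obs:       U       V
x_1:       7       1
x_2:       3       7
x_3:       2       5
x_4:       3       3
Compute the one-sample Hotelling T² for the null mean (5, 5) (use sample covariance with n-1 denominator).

Step 1 — sample mean vector:
  mean(U) = (7 + 3 + 2 + 3) / 4 = 15/4 = 3.75
  mean(V) = (1 + 7 + 5 + 3) / 4 = 16/4 = 4
  x̄ = (3.75, 4),  deviation x̄ - mu_0 = (3.75, 4) - (5, 5) = (-1.25, -1).

Step 2 — sample covariance matrix, S[i,j] = (1/(n-1)) · Σ_k (x_{k,i} - mean_i) · (x_{k,j} - mean_j), divisor n-1 = 3:
  S[U,U] = ((3.25)·(3.25) + (-0.75)·(-0.75) + (-1.75)·(-1.75) + (-0.75)·(-0.75)) / 3 = 14.75/3 = 4.9167
  S[U,V] = ((3.25)·(-3) + (-0.75)·(3) + (-1.75)·(1) + (-0.75)·(-1)) / 3 = -13/3 = -4.3333
  S[V,V] = ((-3)·(-3) + (3)·(3) + (1)·(1) + (-1)·(-1)) / 3 = 20/3 = 6.6667
  S = [[4.9167, -4.3333],
 [-4.3333, 6.6667]].

Step 3 — invert S. det(S) = 4.9167·6.6667 - (-4.3333)² = 14.
  S^{-1} = (1/det) · [[d, -b], [-b, a]] = [[0.4762, 0.3095],
 [0.3095, 0.3512]].

Step 4 — quadratic form (x̄ - mu_0)^T · S^{-1} · (x̄ - mu_0):
  S^{-1} · (x̄ - mu_0) = (-0.9048, -0.7381),
  (x̄ - mu_0)^T · [...] = (-1.25)·(-0.9048) + (-1)·(-0.7381) = 1.869.

Step 5 — scale by n: T² = 4 · 1.869 = 7.4762.

T² ≈ 7.4762


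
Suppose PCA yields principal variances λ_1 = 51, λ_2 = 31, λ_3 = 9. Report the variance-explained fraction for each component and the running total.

Step 1 — total variance = trace(Sigma) = Σ λ_i = 51 + 31 + 9 = 91.

Step 2 — fraction explained by component i = λ_i / Σ λ:
  PC1: 51/91 = 0.5604
  PC2: 31/91 = 0.3407
  PC3: 9/91 = 0.0989

Step 3 — cumulative fraction after k components = (λ_1 + ... + λ_k) / Σ λ:
  k = 1: 51/91 = 0.5604
  k = 2: (51 + 31)/91 = 82/91 = 0.9011
  k = 3: (51 + 31 + 9)/91 = 91/91 = 1

Summary (fraction, with percent):

explained: PC1 0.5604 (56.04%), PC2 0.3407 (34.07%), PC3 0.0989 (9.89%);  cumulative: 0.5604, 0.9011, 1


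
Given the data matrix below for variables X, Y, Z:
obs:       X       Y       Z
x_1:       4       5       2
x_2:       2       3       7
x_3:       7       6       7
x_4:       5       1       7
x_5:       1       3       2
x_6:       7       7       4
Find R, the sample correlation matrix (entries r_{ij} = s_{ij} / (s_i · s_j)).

Step 1 — column means:
  mean(X) = (4 + 2 + 7 + 5 + 1 + 7) / 6 = 26/6 = 4.3333
  mean(Y) = (5 + 3 + 6 + 1 + 3 + 7) / 6 = 25/6 = 4.1667
  mean(Z) = (2 + 7 + 7 + 7 + 2 + 4) / 6 = 29/6 = 4.8333

Step 2 — sample variances and covariances s[i,j] = (1/(n-1)) · Σ_k (x_{k,i} - mean_i) · (x_{k,j} - mean_j), with n-1 = 5:
  s[X,X] = ((-0.3333)·(-0.3333) + (-2.3333)·(-2.3333) + (2.6667)·(2.6667) + (0.6667)·(0.6667) + (-3.3333)·(-3.3333) + (2.6667)·(2.6667)) / 5 = 31.3333/5 = 6.2667
  s[X,Y] = ((-0.3333)·(0.8333) + (-2.3333)·(-1.1667) + (2.6667)·(1.8333) + (0.6667)·(-3.1667) + (-3.3333)·(-1.1667) + (2.6667)·(2.8333)) / 5 = 16.6667/5 = 3.3333
  s[X,Z] = ((-0.3333)·(-2.8333) + (-2.3333)·(2.1667) + (2.6667)·(2.1667) + (0.6667)·(2.1667) + (-3.3333)·(-2.8333) + (2.6667)·(-0.8333)) / 5 = 10.3333/5 = 2.0667
  s[Y,Y] = ((0.8333)·(0.8333) + (-1.1667)·(-1.1667) + (1.8333)·(1.8333) + (-3.1667)·(-3.1667) + (-1.1667)·(-1.1667) + (2.8333)·(2.8333)) / 5 = 24.8333/5 = 4.9667
  s[Y,Z] = ((0.8333)·(-2.8333) + (-1.1667)·(2.1667) + (1.8333)·(2.1667) + (-3.1667)·(2.1667) + (-1.1667)·(-2.8333) + (2.8333)·(-0.8333)) / 5 = -6.8333/5 = -1.3667
  s[Z,Z] = ((-2.8333)·(-2.8333) + (2.1667)·(2.1667) + (2.1667)·(2.1667) + (2.1667)·(2.1667) + (-2.8333)·(-2.8333) + (-0.8333)·(-0.8333)) / 5 = 30.8333/5 = 6.1667
  Sample standard deviations s_i = √(s[i,i]):
  s(X) = √(6.2667) = 2.5033
  s(Y) = √(4.9667) = 2.2286
  s(Z) = √(6.1667) = 2.4833

Step 3 — r_{ij} = s_{ij} / (s_i · s_j):
  r[X,X] = 1 (diagonal).
  r[X,Y] = 3.3333 / (2.5033 · 2.2286) = 3.3333 / 5.5789 = 0.5975
  r[X,Z] = 2.0667 / (2.5033 · 2.4833) = 2.0667 / 6.2165 = 0.3325
  r[Y,Y] = 1 (diagonal).
  r[Y,Z] = -1.3667 / (2.2286 · 2.4833) = -1.3667 / 5.5342 = -0.2469
  r[Z,Z] = 1 (diagonal).

R is symmetric with unit diagonal. Assembling:

R = [[1, 0.5975, 0.3325],
 [0.5975, 1, -0.2469],
 [0.3325, -0.2469, 1]]


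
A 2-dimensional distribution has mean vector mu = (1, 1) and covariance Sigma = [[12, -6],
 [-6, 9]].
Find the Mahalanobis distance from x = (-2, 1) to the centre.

Step 1 — centre the observation: (x - mu) = (-3, 0).

Step 2 — invert Sigma. det(Sigma) = 12·9 - (-6)² = 72.
  Sigma^{-1} = (1/det) · [[d, -b], [-b, a]] = [[0.125, 0.0833],
 [0.0833, 0.1667]].

Step 3 — form the quadratic (x - mu)^T · Sigma^{-1} · (x - mu):
  Sigma^{-1} · (x - mu) = (-0.375, -0.25).
  (x - mu)^T · [Sigma^{-1} · (x - mu)] = (-3)·(-0.375) + (0)·(-0.25) = 1.125.

Step 4 — take square root: d = √(1.125) ≈ 1.0607.

d(x, mu) = √(1.125) ≈ 1.0607


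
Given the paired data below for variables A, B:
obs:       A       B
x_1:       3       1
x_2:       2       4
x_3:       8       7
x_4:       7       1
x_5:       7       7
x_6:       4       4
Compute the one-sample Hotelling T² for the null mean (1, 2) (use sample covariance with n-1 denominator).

Step 1 — sample mean vector:
  mean(A) = (3 + 2 + 8 + 7 + 7 + 4) / 6 = 31/6 = 5.1667
  mean(B) = (1 + 4 + 7 + 1 + 7 + 4) / 6 = 24/6 = 4
  x̄ = (5.1667, 4),  deviation x̄ - mu_0 = (5.1667, 4) - (1, 2) = (4.1667, 2).

Step 2 — sample covariance matrix, S[i,j] = (1/(n-1)) · Σ_k (x_{k,i} - mean_i) · (x_{k,j} - mean_j), divisor n-1 = 5:
  S[A,A] = ((-2.1667)·(-2.1667) + (-3.1667)·(-3.1667) + (2.8333)·(2.8333) + (1.8333)·(1.8333) + (1.8333)·(1.8333) + (-1.1667)·(-1.1667)) / 5 = 30.8333/5 = 6.1667
  S[A,B] = ((-2.1667)·(-3) + (-3.1667)·(0) + (2.8333)·(3) + (1.8333)·(-3) + (1.8333)·(3) + (-1.1667)·(0)) / 5 = 15/5 = 3
  S[B,B] = ((-3)·(-3) + (0)·(0) + (3)·(3) + (-3)·(-3) + (3)·(3) + (0)·(0)) / 5 = 36/5 = 7.2
  S = [[6.1667, 3],
 [3, 7.2]].

Step 3 — invert S. det(S) = 6.1667·7.2 - (3)² = 35.4.
  S^{-1} = (1/det) · [[d, -b], [-b, a]] = [[0.2034, -0.0847],
 [-0.0847, 0.1742]].

Step 4 — quadratic form (x̄ - mu_0)^T · S^{-1} · (x̄ - mu_0):
  S^{-1} · (x̄ - mu_0) = (0.678, -0.0047),
  (x̄ - mu_0)^T · [...] = (4.1667)·(0.678) + (2)·(-0.0047) = 2.8154.

Step 5 — scale by n: T² = 6 · 2.8154 = 16.8927.

T² ≈ 16.8927


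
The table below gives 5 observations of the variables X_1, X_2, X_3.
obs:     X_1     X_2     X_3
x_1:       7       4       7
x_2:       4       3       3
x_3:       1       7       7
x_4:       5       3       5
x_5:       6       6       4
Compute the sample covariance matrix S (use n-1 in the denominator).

Step 1 — column means:
  mean(X_1) = (7 + 4 + 1 + 5 + 6) / 5 = 23/5 = 4.6
  mean(X_2) = (4 + 3 + 7 + 3 + 6) / 5 = 23/5 = 4.6
  mean(X_3) = (7 + 3 + 7 + 5 + 4) / 5 = 26/5 = 5.2

Step 2 — sample covariance S[i,j] = (1/(n-1)) · Σ_k (x_{k,i} - mean_i) · (x_{k,j} - mean_j), with n-1 = 4.
  S[X_1,X_1] = ((2.4)·(2.4) + (-0.6)·(-0.6) + (-3.6)·(-3.6) + (0.4)·(0.4) + (1.4)·(1.4)) / 4 = 21.2/4 = 5.3
  S[X_1,X_2] = ((2.4)·(-0.6) + (-0.6)·(-1.6) + (-3.6)·(2.4) + (0.4)·(-1.6) + (1.4)·(1.4)) / 4 = -7.8/4 = -1.95
  S[X_1,X_3] = ((2.4)·(1.8) + (-0.6)·(-2.2) + (-3.6)·(1.8) + (0.4)·(-0.2) + (1.4)·(-1.2)) / 4 = -2.6/4 = -0.65
  S[X_2,X_2] = ((-0.6)·(-0.6) + (-1.6)·(-1.6) + (2.4)·(2.4) + (-1.6)·(-1.6) + (1.4)·(1.4)) / 4 = 13.2/4 = 3.3
  S[X_2,X_3] = ((-0.6)·(1.8) + (-1.6)·(-2.2) + (2.4)·(1.8) + (-1.6)·(-0.2) + (1.4)·(-1.2)) / 4 = 5.4/4 = 1.35
  S[X_3,X_3] = ((1.8)·(1.8) + (-2.2)·(-2.2) + (1.8)·(1.8) + (-0.2)·(-0.2) + (-1.2)·(-1.2)) / 4 = 12.8/4 = 3.2

S is symmetric (S[j,i] = S[i,j]). Assembling:

S = [[5.3, -1.95, -0.65],
 [-1.95, 3.3, 1.35],
 [-0.65, 1.35, 3.2]]


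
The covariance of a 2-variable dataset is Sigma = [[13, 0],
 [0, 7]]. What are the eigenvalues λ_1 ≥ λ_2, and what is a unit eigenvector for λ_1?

Step 1 — characteristic polynomial of 2×2 Sigma:
  det(Sigma - λI) = λ² - trace · λ + det = 0.
  trace = 13 + 7 = 20, det = 13·7 - (0)² = 91.
Step 2 — discriminant:
  Δ = trace² - 4·det = 400 - 364 = 36.
Step 3 — eigenvalues:
  λ = (trace ± √Δ)/2 = (20 ± 6)/2,
  λ_1 = 13,  λ_2 = 7.

Step 4 — unit eigenvector for λ_1: Sigma is diagonal, so its eigenvectors are the coordinate axes. λ_1 = 13 is the diagonal entry on the first coordinate axis, hence
  v_1 = (1, 0) (||v_1|| = 1).

λ_1 = 13,  λ_2 = 7;  v_1 ≈ (1, 0)


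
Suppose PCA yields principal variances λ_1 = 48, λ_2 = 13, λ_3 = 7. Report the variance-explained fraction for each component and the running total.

Step 1 — total variance = trace(Sigma) = Σ λ_i = 48 + 13 + 7 = 68.

Step 2 — fraction explained by component i = λ_i / Σ λ:
  PC1: 48/68 = 0.7059
  PC2: 13/68 = 0.1912
  PC3: 7/68 = 0.1029

Step 3 — cumulative fraction after k components = (λ_1 + ... + λ_k) / Σ λ:
  k = 1: 48/68 = 0.7059
  k = 2: (48 + 13)/68 = 61/68 = 0.8971
  k = 3: (48 + 13 + 7)/68 = 68/68 = 1

Summary (fraction, with percent):

explained: PC1 0.7059 (70.59%), PC2 0.1912 (19.12%), PC3 0.1029 (10.29%);  cumulative: 0.7059, 0.8971, 1


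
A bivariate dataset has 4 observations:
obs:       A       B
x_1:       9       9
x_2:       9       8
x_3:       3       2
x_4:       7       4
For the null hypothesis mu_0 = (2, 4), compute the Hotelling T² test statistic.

Step 1 — sample mean vector:
  mean(A) = (9 + 9 + 3 + 7) / 4 = 28/4 = 7
  mean(B) = (9 + 8 + 2 + 4) / 4 = 23/4 = 5.75
  x̄ = (7, 5.75),  deviation x̄ - mu_0 = (7, 5.75) - (2, 4) = (5, 1.75).

Step 2 — sample covariance matrix, S[i,j] = (1/(n-1)) · Σ_k (x_{k,i} - mean_i) · (x_{k,j} - mean_j), divisor n-1 = 3:
  S[A,A] = ((2)·(2) + (2)·(2) + (-4)·(-4) + (0)·(0)) / 3 = 24/3 = 8
  S[A,B] = ((2)·(3.25) + (2)·(2.25) + (-4)·(-3.75) + (0)·(-1.75)) / 3 = 26/3 = 8.6667
  S[B,B] = ((3.25)·(3.25) + (2.25)·(2.25) + (-3.75)·(-3.75) + (-1.75)·(-1.75)) / 3 = 32.75/3 = 10.9167
  S = [[8, 8.6667],
 [8.6667, 10.9167]].

Step 3 — invert S. det(S) = 8·10.9167 - (8.6667)² = 12.2222.
  S^{-1} = (1/det) · [[d, -b], [-b, a]] = [[0.8932, -0.7091],
 [-0.7091, 0.6545]].

Step 4 — quadratic form (x̄ - mu_0)^T · S^{-1} · (x̄ - mu_0):
  S^{-1} · (x̄ - mu_0) = (3.225, -2.4),
  (x̄ - mu_0)^T · [...] = (5)·(3.225) + (1.75)·(-2.4) = 11.925.

Step 5 — scale by n: T² = 4 · 11.925 = 47.7.

T² ≈ 47.7


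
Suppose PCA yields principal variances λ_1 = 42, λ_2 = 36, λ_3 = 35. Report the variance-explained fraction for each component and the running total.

Step 1 — total variance = trace(Sigma) = Σ λ_i = 42 + 36 + 35 = 113.

Step 2 — fraction explained by component i = λ_i / Σ λ:
  PC1: 42/113 = 0.3717
  PC2: 36/113 = 0.3186
  PC3: 35/113 = 0.3097

Step 3 — cumulative fraction after k components = (λ_1 + ... + λ_k) / Σ λ:
  k = 1: 42/113 = 0.3717
  k = 2: (42 + 36)/113 = 78/113 = 0.6903
  k = 3: (42 + 36 + 35)/113 = 113/113 = 1

Summary (fraction, with percent):

explained: PC1 0.3717 (37.17%), PC2 0.3186 (31.86%), PC3 0.3097 (30.97%);  cumulative: 0.3717, 0.6903, 1


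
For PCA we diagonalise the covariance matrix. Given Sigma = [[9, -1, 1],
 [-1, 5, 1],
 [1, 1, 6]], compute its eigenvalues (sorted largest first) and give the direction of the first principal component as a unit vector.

Step 1 — characteristic polynomial p(λ) = det(λI - Sigma) = λ³ - tr·λ² + c_1·λ - det, where tr = trace, c_1 = sum of the principal 2×2 minors, det = det(Sigma):
  tr = 9 + 5 + 6 = 20,
  c_1 = (9·5 - (-1)²) + (9·6 - (1)²) + (5·6 - (1)²) = 44 + 53 + 29 = 126,
  det = 9·(5·6 - (1)²) - (-1)·((-1)·6 - (1)·(1)) + (1)·((-1)·(1) - 5·(1)) = 9·(29) - (-1)·(-7) + (1)·(-6) = 248.
  So p(λ) = λ³ - 20λ² + 126λ - 248.
Step 2 — look for an integer root (rational root theorem: any rational root is an integer divisor of 248). Testing λ = 4:
  p(4) = 64 - 320 + 504 - 248 = 0  ✓
  Dividing out (λ - 4): p(λ) = (λ - 4)(λ² - 16λ + 62).
Step 3 — remaining eigenvalues from the quadratic λ² - 16λ + 62 = 0:
  Δ = 16² - 4·62 = 256 - 248 = 8,  λ = (16 ± √8)/2 = (16 ± 2.8284)/2 ≈ 9.4142 or 6.5858.
  Sorted: λ_1 = 9.4142,  λ_2 = 6.5858,  λ_3 = 4  (check: sum = 20 = tr ✓).

Step 4 — unit eigenvector for λ_1 ≈ 9.4142: v spans the null space of (Sigma - λ_1 I), whose rows are
  r_1 = (-0.4142, -1, 1),  r_2 = (-1, -4.4142, 1),  r_3 = (1, 1, -3.4142).
  v is orthogonal to every row, so take v ∝ r_1 × r_2 = ((-1)·(1) - (1)·(-4.4142), (1)·(-1) - (-0.4142)·(1), (-0.4142)·(-4.4142) - (-1)·(-1)) ≈ (3.4142, -0.5858, 0.8284).
  Let u = (3.4142, -0.5858, 0.8284).
  ||u|| = √((3.4142)² + (-0.5858)² + (0.8284)²) = √(12.6863) ≈ 3.5618,  v_1 = u/||u|| ≈ (0.9586, -0.1645, 0.2326) (||v_1|| = 1).

λ_1 = 9.4142,  λ_2 = 6.5858,  λ_3 = 4;  v_1 ≈ (0.9586, -0.1645, 0.2326)


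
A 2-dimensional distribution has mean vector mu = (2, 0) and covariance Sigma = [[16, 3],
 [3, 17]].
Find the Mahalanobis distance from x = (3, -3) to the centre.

Step 1 — centre the observation: (x - mu) = (1, -3).

Step 2 — invert Sigma. det(Sigma) = 16·17 - (3)² = 263.
  Sigma^{-1} = (1/det) · [[d, -b], [-b, a]] = [[0.0646, -0.0114],
 [-0.0114, 0.0608]].

Step 3 — form the quadratic (x - mu)^T · Sigma^{-1} · (x - mu):
  Sigma^{-1} · (x - mu) = (0.0989, -0.1939).
  (x - mu)^T · [Sigma^{-1} · (x - mu)] = (1)·(0.0989) + (-3)·(-0.1939) = 0.6806.

Step 4 — take square root: d = √(0.6806) ≈ 0.825.

d(x, mu) = √(0.6806) ≈ 0.825


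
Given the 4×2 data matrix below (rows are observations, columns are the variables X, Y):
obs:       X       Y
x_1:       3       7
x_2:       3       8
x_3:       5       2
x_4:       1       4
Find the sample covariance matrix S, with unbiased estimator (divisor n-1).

Step 1 — column means:
  mean(X) = (3 + 3 + 5 + 1) / 4 = 12/4 = 3
  mean(Y) = (7 + 8 + 2 + 4) / 4 = 21/4 = 5.25

Step 2 — sample covariance S[i,j] = (1/(n-1)) · Σ_k (x_{k,i} - mean_i) · (x_{k,j} - mean_j), with n-1 = 3.
  S[X,X] = ((0)·(0) + (0)·(0) + (2)·(2) + (-2)·(-2)) / 3 = 8/3 = 2.6667
  S[X,Y] = ((0)·(1.75) + (0)·(2.75) + (2)·(-3.25) + (-2)·(-1.25)) / 3 = -4/3 = -1.3333
  S[Y,Y] = ((1.75)·(1.75) + (2.75)·(2.75) + (-3.25)·(-3.25) + (-1.25)·(-1.25)) / 3 = 22.75/3 = 7.5833

S is symmetric (S[j,i] = S[i,j]). Assembling:

S = [[2.6667, -1.3333],
 [-1.3333, 7.5833]]


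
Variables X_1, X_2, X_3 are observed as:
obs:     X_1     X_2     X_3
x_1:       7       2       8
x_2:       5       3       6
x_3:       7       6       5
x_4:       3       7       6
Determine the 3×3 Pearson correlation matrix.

Step 1 — column means:
  mean(X_1) = (7 + 5 + 7 + 3) / 4 = 22/4 = 5.5
  mean(X_2) = (2 + 3 + 6 + 7) / 4 = 18/4 = 4.5
  mean(X_3) = (8 + 6 + 5 + 6) / 4 = 25/4 = 6.25

Step 2 — sample variances and covariances s[i,j] = (1/(n-1)) · Σ_k (x_{k,i} - mean_i) · (x_{k,j} - mean_j), with n-1 = 3:
  s[X_1,X_1] = ((1.5)·(1.5) + (-0.5)·(-0.5) + (1.5)·(1.5) + (-2.5)·(-2.5)) / 3 = 11/3 = 3.6667
  s[X_1,X_2] = ((1.5)·(-2.5) + (-0.5)·(-1.5) + (1.5)·(1.5) + (-2.5)·(2.5)) / 3 = -7/3 = -2.3333
  s[X_1,X_3] = ((1.5)·(1.75) + (-0.5)·(-0.25) + (1.5)·(-1.25) + (-2.5)·(-0.25)) / 3 = 1.5/3 = 0.5
  s[X_2,X_2] = ((-2.5)·(-2.5) + (-1.5)·(-1.5) + (1.5)·(1.5) + (2.5)·(2.5)) / 3 = 17/3 = 5.6667
  s[X_2,X_3] = ((-2.5)·(1.75) + (-1.5)·(-0.25) + (1.5)·(-1.25) + (2.5)·(-0.25)) / 3 = -6.5/3 = -2.1667
  s[X_3,X_3] = ((1.75)·(1.75) + (-0.25)·(-0.25) + (-1.25)·(-1.25) + (-0.25)·(-0.25)) / 3 = 4.75/3 = 1.5833
  Sample standard deviations s_i = √(s[i,i]):
  s(X_1) = √(3.6667) = 1.9149
  s(X_2) = √(5.6667) = 2.3805
  s(X_3) = √(1.5833) = 1.2583

Step 3 — r_{ij} = s_{ij} / (s_i · s_j):
  r[X_1,X_1] = 1 (diagonal).
  r[X_1,X_2] = -2.3333 / (1.9149 · 2.3805) = -2.3333 / 4.5583 = -0.5119
  r[X_1,X_3] = 0.5 / (1.9149 · 1.2583) = 0.5 / 2.4095 = 0.2075
  r[X_2,X_2] = 1 (diagonal).
  r[X_2,X_3] = -2.1667 / (2.3805 · 1.2583) = -2.1667 / 2.9954 = -0.7233
  r[X_3,X_3] = 1 (diagonal).

R is symmetric with unit diagonal. Assembling:

R = [[1, -0.5119, 0.2075],
 [-0.5119, 1, -0.7233],
 [0.2075, -0.7233, 1]]


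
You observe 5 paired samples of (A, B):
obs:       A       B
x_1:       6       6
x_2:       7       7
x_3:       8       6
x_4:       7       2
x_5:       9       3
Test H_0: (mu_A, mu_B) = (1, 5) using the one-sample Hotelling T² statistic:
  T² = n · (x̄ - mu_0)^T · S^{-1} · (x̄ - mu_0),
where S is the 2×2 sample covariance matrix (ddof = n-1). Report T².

Step 1 — sample mean vector:
  mean(A) = (6 + 7 + 8 + 7 + 9) / 5 = 37/5 = 7.4
  mean(B) = (6 + 7 + 6 + 2 + 3) / 5 = 24/5 = 4.8
  x̄ = (7.4, 4.8),  deviation x̄ - mu_0 = (7.4, 4.8) - (1, 5) = (6.4, -0.2).

Step 2 — sample covariance matrix, S[i,j] = (1/(n-1)) · Σ_k (x_{k,i} - mean_i) · (x_{k,j} - mean_j), divisor n-1 = 4:
  S[A,A] = ((-1.4)·(-1.4) + (-0.4)·(-0.4) + (0.6)·(0.6) + (-0.4)·(-0.4) + (1.6)·(1.6)) / 4 = 5.2/4 = 1.3
  S[A,B] = ((-1.4)·(1.2) + (-0.4)·(2.2) + (0.6)·(1.2) + (-0.4)·(-2.8) + (1.6)·(-1.8)) / 4 = -3.6/4 = -0.9
  S[B,B] = ((1.2)·(1.2) + (2.2)·(2.2) + (1.2)·(1.2) + (-2.8)·(-2.8) + (-1.8)·(-1.8)) / 4 = 18.8/4 = 4.7
  S = [[1.3, -0.9],
 [-0.9, 4.7]].

Step 3 — invert S. det(S) = 1.3·4.7 - (-0.9)² = 5.3.
  S^{-1} = (1/det) · [[d, -b], [-b, a]] = [[0.8868, 0.1698],
 [0.1698, 0.2453]].

Step 4 — quadratic form (x̄ - mu_0)^T · S^{-1} · (x̄ - mu_0):
  S^{-1} · (x̄ - mu_0) = (5.6415, 1.0377),
  (x̄ - mu_0)^T · [...] = (6.4)·(5.6415) + (-0.2)·(1.0377) = 35.8981.

Step 5 — scale by n: T² = 5 · 35.8981 = 179.4906.

T² ≈ 179.4906


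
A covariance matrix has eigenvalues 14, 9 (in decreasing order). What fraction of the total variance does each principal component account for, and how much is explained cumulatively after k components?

Step 1 — total variance = trace(Sigma) = Σ λ_i = 14 + 9 = 23.

Step 2 — fraction explained by component i = λ_i / Σ λ:
  PC1: 14/23 = 0.6087
  PC2: 9/23 = 0.3913

Step 3 — cumulative fraction after k components = (λ_1 + ... + λ_k) / Σ λ:
  k = 1: 14/23 = 0.6087
  k = 2: (14 + 9)/23 = 23/23 = 1

Summary (fraction, with percent):

explained: PC1 0.6087 (60.87%), PC2 0.3913 (39.13%);  cumulative: 0.6087, 1


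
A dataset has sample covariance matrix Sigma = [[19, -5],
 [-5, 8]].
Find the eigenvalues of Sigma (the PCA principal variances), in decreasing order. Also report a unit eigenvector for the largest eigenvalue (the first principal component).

Step 1 — characteristic polynomial of 2×2 Sigma:
  det(Sigma - λI) = λ² - trace · λ + det = 0.
  trace = 19 + 8 = 27, det = 19·8 - (-5)² = 127.
Step 2 — discriminant:
  Δ = trace² - 4·det = 729 - 508 = 221.
Step 3 — eigenvalues:
  λ = (trace ± √Δ)/2 = (27 ± 14.8661)/2,
  λ_1 = 20.933,  λ_2 = 6.067.

Step 4 — unit eigenvector for λ_1: solve (Sigma - λ_1 I)v = 0. First row:
  (19 - 20.933)·v_x + (-5)·v_y = 0, i.e. (-1.933)·v_x + (-5)·v_y = 0,
  so v ∝ (b, λ_1 - a) = (-5, 1.933); multiply by -1 so the first entry is positive: u = (5, -1.933).
  ||u|| = √((5)² + (-1.933)²) = √(28.7366) ≈ 5.3607,
  v_1 = u/||u|| ≈ (0.9327, -0.3606) (||v_1|| = 1).

λ_1 = 20.933,  λ_2 = 6.067;  v_1 ≈ (0.9327, -0.3606)


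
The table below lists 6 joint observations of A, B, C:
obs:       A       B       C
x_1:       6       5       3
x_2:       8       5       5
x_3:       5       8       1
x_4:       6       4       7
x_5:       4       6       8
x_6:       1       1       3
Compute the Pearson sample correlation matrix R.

Step 1 — column means:
  mean(A) = (6 + 8 + 5 + 6 + 4 + 1) / 6 = 30/6 = 5
  mean(B) = (5 + 5 + 8 + 4 + 6 + 1) / 6 = 29/6 = 4.8333
  mean(C) = (3 + 5 + 1 + 7 + 8 + 3) / 6 = 27/6 = 4.5

Step 2 — sample variances and covariances s[i,j] = (1/(n-1)) · Σ_k (x_{k,i} - mean_i) · (x_{k,j} - mean_j), with n-1 = 5:
  s[A,A] = ((1)·(1) + (3)·(3) + (0)·(0) + (1)·(1) + (-1)·(-1) + (-4)·(-4)) / 5 = 28/5 = 5.6
  s[A,B] = ((1)·(0.1667) + (3)·(0.1667) + (0)·(3.1667) + (1)·(-0.8333) + (-1)·(1.1667) + (-4)·(-3.8333)) / 5 = 14/5 = 2.8
  s[A,C] = ((1)·(-1.5) + (3)·(0.5) + (0)·(-3.5) + (1)·(2.5) + (-1)·(3.5) + (-4)·(-1.5)) / 5 = 5/5 = 1
  s[B,B] = ((0.1667)·(0.1667) + (0.1667)·(0.1667) + (3.1667)·(3.1667) + (-0.8333)·(-0.8333) + (1.1667)·(1.1667) + (-3.8333)·(-3.8333)) / 5 = 26.8333/5 = 5.3667
  s[B,C] = ((0.1667)·(-1.5) + (0.1667)·(0.5) + (3.1667)·(-3.5) + (-0.8333)·(2.5) + (1.1667)·(3.5) + (-3.8333)·(-1.5)) / 5 = -3.5/5 = -0.7
  s[C,C] = ((-1.5)·(-1.5) + (0.5)·(0.5) + (-3.5)·(-3.5) + (2.5)·(2.5) + (3.5)·(3.5) + (-1.5)·(-1.5)) / 5 = 35.5/5 = 7.1
  Sample standard deviations s_i = √(s[i,i]):
  s(A) = √(5.6) = 2.3664
  s(B) = √(5.3667) = 2.3166
  s(C) = √(7.1) = 2.6646

Step 3 — r_{ij} = s_{ij} / (s_i · s_j):
  r[A,A] = 1 (diagonal).
  r[A,B] = 2.8 / (2.3664 · 2.3166) = 2.8 / 5.4821 = 0.5108
  r[A,C] = 1 / (2.3664 · 2.6646) = 1 / 6.3056 = 0.1586
  r[B,B] = 1 (diagonal).
  r[B,C] = -0.7 / (2.3166 · 2.6646) = -0.7 / 6.1728 = -0.1134
  r[C,C] = 1 (diagonal).

R is symmetric with unit diagonal. Assembling:

R = [[1, 0.5108, 0.1586],
 [0.5108, 1, -0.1134],
 [0.1586, -0.1134, 1]]


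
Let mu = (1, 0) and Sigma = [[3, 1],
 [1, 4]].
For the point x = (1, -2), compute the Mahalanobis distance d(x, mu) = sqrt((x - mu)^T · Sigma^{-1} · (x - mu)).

Step 1 — centre the observation: (x - mu) = (0, -2).

Step 2 — invert Sigma. det(Sigma) = 3·4 - (1)² = 11.
  Sigma^{-1} = (1/det) · [[d, -b], [-b, a]] = [[0.3636, -0.0909],
 [-0.0909, 0.2727]].

Step 3 — form the quadratic (x - mu)^T · Sigma^{-1} · (x - mu):
  Sigma^{-1} · (x - mu) = (0.1818, -0.5455).
  (x - mu)^T · [Sigma^{-1} · (x - mu)] = (0)·(0.1818) + (-2)·(-0.5455) = 1.0909.

Step 4 — take square root: d = √(1.0909) ≈ 1.0445.

d(x, mu) = √(1.0909) ≈ 1.0445
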